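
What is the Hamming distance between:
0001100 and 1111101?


XOR: 1110001
Count of 1s: 4

4


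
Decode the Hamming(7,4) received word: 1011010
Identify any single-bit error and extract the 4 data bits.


Syndrome = 0: no error detected

Data: 1010 (no errors)


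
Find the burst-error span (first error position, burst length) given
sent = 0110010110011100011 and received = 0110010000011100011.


XOR: 0000000110000000000

Burst at position 7, length 2


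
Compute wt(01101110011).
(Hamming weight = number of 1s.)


Counting 1s in 01101110011

7


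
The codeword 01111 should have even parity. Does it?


Number of 1s: 4

Yes, parity is correct (4 ones)


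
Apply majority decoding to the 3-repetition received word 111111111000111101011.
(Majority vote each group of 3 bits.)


Groups: 111, 111, 111, 000, 111, 101, 011
Majority votes: 1110111

1110111


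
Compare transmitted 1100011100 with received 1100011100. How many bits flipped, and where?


XOR: 0000000000

0 errors (received matches sent)


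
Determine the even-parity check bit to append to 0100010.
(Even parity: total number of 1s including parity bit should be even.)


Number of 1s in data: 2
Parity bit: 0

0


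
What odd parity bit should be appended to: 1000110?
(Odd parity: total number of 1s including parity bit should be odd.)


Number of 1s in data: 3
Parity bit: 0

0


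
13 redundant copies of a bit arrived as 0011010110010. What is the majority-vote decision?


Ones: 6 out of 13
Threshold: 7

0 (6/13 voted 1)


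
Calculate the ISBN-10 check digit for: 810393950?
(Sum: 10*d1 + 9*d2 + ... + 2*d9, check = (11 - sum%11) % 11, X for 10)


Weighted sum: 230
230 mod 11 = 10

Check digit: 1


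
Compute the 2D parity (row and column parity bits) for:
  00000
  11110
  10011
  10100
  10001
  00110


Row parities: 001000
Column parities: 01110

Row P: 001000, Col P: 01110, Corner: 1


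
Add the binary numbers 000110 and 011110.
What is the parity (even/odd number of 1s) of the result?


000110 = 6
011110 = 30
Sum = 36 = 100100
1s count = 2

even parity (2 ones in 100100)


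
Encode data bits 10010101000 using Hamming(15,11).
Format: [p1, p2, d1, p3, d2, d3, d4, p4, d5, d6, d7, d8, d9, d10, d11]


Parity bits: p1=0, p2=1, p3=0, p4=0

011000100101000


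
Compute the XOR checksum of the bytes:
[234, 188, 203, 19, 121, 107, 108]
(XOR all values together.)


XOR chain: 234 ^ 188 ^ 203 ^ 19 ^ 121 ^ 107 ^ 108 = 240

240


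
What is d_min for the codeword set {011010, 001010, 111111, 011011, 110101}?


Comparing all pairs, minimum distance: 1
Can detect 0 errors, correct 0 errors

1


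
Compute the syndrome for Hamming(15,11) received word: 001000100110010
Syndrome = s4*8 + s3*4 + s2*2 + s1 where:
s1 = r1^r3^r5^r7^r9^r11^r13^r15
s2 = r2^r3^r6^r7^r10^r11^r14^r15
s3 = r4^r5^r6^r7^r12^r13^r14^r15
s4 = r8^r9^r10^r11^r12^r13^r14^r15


s1=1, s2=1, s3=0, s4=1

Syndrome = 11 (error at position 11)


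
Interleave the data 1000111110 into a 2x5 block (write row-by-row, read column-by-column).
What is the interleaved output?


Matrix:
  10001
  11110
Read columns: 1101010110

1101010110


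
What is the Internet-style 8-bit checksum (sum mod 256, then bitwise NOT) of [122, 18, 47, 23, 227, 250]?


Sum = 687 mod 256 = 175
Complement = 80

80


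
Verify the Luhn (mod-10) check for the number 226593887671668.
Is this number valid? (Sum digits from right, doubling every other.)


Luhn sum = 79
79 mod 10 = 9

Invalid (Luhn sum mod 10 = 9)


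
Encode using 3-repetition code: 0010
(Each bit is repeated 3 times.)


Each bit -> 3 copies

000000111000


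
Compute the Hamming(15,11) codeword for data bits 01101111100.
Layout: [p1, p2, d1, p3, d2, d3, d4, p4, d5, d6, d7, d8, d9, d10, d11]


Parity bits: p1=0, p2=1, p3=0, p4=1

010011011111100


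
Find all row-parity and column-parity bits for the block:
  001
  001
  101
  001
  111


Row parities: 11011
Column parities: 011

Row P: 11011, Col P: 011, Corner: 0


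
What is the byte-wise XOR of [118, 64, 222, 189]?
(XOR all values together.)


XOR chain: 118 ^ 64 ^ 222 ^ 189 = 85

85


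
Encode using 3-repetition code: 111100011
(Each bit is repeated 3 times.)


Each bit -> 3 copies

111111111111000000000111111


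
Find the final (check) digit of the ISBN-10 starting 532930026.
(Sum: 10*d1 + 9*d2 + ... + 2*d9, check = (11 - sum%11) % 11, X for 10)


Weighted sum: 192
192 mod 11 = 5

Check digit: 6


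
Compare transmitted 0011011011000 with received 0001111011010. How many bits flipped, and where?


XOR: 0010100000010

3 error(s) at position(s): 2, 4, 11


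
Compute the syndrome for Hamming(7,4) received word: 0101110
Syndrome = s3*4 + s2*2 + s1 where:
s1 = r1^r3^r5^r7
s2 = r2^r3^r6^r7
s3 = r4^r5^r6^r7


s1=1, s2=0, s3=1

Syndrome = 5 (error at position 5)


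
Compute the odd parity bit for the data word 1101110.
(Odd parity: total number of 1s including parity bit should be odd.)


Number of 1s in data: 5
Parity bit: 0

0


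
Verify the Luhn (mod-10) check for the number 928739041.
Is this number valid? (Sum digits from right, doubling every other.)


Luhn sum = 47
47 mod 10 = 7

Invalid (Luhn sum mod 10 = 7)


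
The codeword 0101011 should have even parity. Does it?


Number of 1s: 4

Yes, parity is correct (4 ones)


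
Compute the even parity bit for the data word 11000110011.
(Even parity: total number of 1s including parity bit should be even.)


Number of 1s in data: 6
Parity bit: 0

0


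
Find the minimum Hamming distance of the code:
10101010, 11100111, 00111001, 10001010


Comparing all pairs, minimum distance: 1
Can detect 0 errors, correct 0 errors

1


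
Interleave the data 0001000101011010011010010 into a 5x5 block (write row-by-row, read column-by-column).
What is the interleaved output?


Matrix:
  00010
  00101
  01101
  00110
  10010
Read columns: 0000100100011101001101100

0000100100011101001101100


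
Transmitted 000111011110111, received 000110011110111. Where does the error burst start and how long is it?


XOR: 000001000000000

Burst at position 5, length 1


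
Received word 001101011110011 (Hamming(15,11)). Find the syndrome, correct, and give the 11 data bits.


Syndrome = 0: no error detected

Data: 10101110011 (no errors)


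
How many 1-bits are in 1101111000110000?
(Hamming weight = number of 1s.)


Counting 1s in 1101111000110000

8


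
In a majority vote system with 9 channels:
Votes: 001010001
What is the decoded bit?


Ones: 3 out of 9
Threshold: 5

0 (3/9 voted 1)


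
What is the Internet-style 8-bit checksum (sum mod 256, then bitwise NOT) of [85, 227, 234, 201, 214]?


Sum = 961 mod 256 = 193
Complement = 62

62


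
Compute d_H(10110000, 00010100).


XOR: 10100100
Count of 1s: 3

3


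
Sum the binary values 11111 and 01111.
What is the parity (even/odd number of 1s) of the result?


11111 = 31
01111 = 15
Sum = 46 = 101110
1s count = 4

even parity (4 ones in 101110)


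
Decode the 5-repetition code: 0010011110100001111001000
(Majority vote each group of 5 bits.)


Groups: 00100, 11110, 10000, 11110, 01000
Majority votes: 01010

01010


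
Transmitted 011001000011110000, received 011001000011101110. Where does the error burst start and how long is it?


XOR: 000000000000011110

Burst at position 13, length 4


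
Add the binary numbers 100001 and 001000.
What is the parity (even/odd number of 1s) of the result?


100001 = 33
001000 = 8
Sum = 41 = 101001
1s count = 3

odd parity (3 ones in 101001)


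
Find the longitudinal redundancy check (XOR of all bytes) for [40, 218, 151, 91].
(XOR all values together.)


XOR chain: 40 ^ 218 ^ 151 ^ 91 = 62

62


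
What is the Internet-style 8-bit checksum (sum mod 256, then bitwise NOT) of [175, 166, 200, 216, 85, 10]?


Sum = 852 mod 256 = 84
Complement = 171

171


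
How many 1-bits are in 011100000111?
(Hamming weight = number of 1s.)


Counting 1s in 011100000111

6


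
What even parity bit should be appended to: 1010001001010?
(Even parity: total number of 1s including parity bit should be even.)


Number of 1s in data: 5
Parity bit: 1

1


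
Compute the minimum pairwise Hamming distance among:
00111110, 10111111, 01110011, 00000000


Comparing all pairs, minimum distance: 2
Can detect 1 errors, correct 0 errors

2


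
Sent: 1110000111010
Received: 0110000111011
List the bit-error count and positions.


XOR: 1000000000001

2 error(s) at position(s): 0, 12


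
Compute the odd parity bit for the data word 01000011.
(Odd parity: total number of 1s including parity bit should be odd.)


Number of 1s in data: 3
Parity bit: 0

0


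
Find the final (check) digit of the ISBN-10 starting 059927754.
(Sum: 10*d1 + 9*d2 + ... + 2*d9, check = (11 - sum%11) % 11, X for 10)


Weighted sum: 278
278 mod 11 = 3

Check digit: 8


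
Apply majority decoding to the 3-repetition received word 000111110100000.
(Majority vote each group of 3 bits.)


Groups: 000, 111, 110, 100, 000
Majority votes: 01100

01100


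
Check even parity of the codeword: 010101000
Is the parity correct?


Number of 1s: 3

No, parity error (3 ones)


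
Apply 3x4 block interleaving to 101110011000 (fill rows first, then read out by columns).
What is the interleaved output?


Matrix:
  1011
  1001
  1000
Read columns: 111000100110

111000100110


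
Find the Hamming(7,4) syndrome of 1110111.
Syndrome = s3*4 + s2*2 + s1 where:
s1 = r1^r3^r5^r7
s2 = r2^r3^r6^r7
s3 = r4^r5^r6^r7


s1=0, s2=0, s3=1

Syndrome = 4 (error at position 4)


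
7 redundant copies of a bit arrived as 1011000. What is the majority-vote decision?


Ones: 3 out of 7
Threshold: 4

0 (3/7 voted 1)


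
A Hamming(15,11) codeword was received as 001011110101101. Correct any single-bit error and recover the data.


Syndrome = 11: error at position 11

Data: 11110111101 (corrected bit 11)


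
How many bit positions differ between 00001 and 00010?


XOR: 00011
Count of 1s: 2

2


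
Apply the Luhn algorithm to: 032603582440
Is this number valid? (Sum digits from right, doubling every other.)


Luhn sum = 41
41 mod 10 = 1

Invalid (Luhn sum mod 10 = 1)


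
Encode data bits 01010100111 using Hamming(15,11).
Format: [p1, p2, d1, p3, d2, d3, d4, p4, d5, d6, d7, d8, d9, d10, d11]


Parity bits: p1=0, p2=0, p3=1, p4=0

000110100100111


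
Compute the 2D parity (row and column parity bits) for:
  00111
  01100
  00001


Row parities: 101
Column parities: 01010

Row P: 101, Col P: 01010, Corner: 0


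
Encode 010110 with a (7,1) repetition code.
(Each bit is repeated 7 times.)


Each bit -> 7 copies

000000011111110000000111111111111110000000


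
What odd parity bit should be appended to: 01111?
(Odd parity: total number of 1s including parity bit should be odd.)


Number of 1s in data: 4
Parity bit: 1

1


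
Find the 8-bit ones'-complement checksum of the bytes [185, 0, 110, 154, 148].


Sum = 597 mod 256 = 85
Complement = 170

170


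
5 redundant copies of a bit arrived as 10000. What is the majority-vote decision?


Ones: 1 out of 5
Threshold: 3

0 (1/5 voted 1)


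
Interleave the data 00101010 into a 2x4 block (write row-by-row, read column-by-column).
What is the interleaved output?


Matrix:
  0010
  1010
Read columns: 01001100

01001100


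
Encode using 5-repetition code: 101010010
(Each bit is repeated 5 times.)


Each bit -> 5 copies

111110000011111000001111100000000001111100000


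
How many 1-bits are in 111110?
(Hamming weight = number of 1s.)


Counting 1s in 111110

5


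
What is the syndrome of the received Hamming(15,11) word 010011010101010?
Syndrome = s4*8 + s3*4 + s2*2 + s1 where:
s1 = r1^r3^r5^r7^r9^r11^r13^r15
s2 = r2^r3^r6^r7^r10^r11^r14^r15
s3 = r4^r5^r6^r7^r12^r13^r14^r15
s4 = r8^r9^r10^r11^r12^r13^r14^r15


s1=1, s2=0, s3=0, s4=0

Syndrome = 1 (error at position 1)


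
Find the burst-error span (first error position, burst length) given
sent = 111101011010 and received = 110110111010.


XOR: 001011100000

Burst at position 2, length 5


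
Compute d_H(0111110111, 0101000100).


XOR: 0010110011
Count of 1s: 5

5


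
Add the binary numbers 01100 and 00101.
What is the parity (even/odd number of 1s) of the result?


01100 = 12
00101 = 5
Sum = 17 = 10001
1s count = 2

even parity (2 ones in 10001)


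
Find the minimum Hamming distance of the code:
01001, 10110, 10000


Comparing all pairs, minimum distance: 2
Can detect 1 errors, correct 0 errors

2


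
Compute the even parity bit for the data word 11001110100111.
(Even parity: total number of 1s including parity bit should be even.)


Number of 1s in data: 9
Parity bit: 1

1


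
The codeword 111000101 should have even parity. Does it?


Number of 1s: 5

No, parity error (5 ones)


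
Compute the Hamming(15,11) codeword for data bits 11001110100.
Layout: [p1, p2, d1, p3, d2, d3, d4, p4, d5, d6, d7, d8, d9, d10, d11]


Parity bits: p1=1, p2=1, p3=0, p4=0

111010001110100


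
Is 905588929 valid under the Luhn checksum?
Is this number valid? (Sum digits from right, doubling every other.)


Luhn sum = 52
52 mod 10 = 2

Invalid (Luhn sum mod 10 = 2)


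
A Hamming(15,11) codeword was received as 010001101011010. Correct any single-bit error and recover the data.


Syndrome = 3: error at position 3

Data: 10111011010 (corrected bit 3)


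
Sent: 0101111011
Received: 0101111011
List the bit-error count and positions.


XOR: 0000000000

0 errors (received matches sent)


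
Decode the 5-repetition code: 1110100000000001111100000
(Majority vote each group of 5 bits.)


Groups: 11101, 00000, 00000, 11111, 00000
Majority votes: 10010

10010


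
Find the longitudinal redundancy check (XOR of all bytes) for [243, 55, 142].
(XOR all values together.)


XOR chain: 243 ^ 55 ^ 142 = 74

74


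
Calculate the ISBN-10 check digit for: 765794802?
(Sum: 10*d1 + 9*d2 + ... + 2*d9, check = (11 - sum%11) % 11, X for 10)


Weighted sum: 323
323 mod 11 = 4

Check digit: 7


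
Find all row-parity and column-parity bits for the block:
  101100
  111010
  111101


Row parities: 101
Column parities: 101011

Row P: 101, Col P: 101011, Corner: 0


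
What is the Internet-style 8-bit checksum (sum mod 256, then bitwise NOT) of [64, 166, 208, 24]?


Sum = 462 mod 256 = 206
Complement = 49

49


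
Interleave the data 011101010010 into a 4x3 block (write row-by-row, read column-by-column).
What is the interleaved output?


Matrix:
  011
  101
  010
  010
Read columns: 010010111100

010010111100


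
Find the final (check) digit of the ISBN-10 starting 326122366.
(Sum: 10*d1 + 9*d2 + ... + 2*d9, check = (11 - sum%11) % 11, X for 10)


Weighted sum: 167
167 mod 11 = 2

Check digit: 9


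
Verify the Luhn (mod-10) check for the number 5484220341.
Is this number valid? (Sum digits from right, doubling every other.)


Luhn sum = 34
34 mod 10 = 4

Invalid (Luhn sum mod 10 = 4)


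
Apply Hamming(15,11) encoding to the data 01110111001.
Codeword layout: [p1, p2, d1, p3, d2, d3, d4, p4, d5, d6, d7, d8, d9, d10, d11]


Parity bits: p1=0, p2=1, p3=1, p4=0

010111100111001


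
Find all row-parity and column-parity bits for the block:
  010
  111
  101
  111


Row parities: 1101
Column parities: 111

Row P: 1101, Col P: 111, Corner: 1


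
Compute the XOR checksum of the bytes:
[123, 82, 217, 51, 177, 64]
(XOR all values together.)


XOR chain: 123 ^ 82 ^ 217 ^ 51 ^ 177 ^ 64 = 50

50


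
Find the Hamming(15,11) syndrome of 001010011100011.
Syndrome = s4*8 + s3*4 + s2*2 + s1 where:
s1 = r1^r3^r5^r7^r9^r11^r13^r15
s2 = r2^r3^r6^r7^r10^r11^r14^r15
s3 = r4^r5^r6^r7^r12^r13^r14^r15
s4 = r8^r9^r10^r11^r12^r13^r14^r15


s1=0, s2=0, s3=1, s4=1

Syndrome = 12 (error at position 12)


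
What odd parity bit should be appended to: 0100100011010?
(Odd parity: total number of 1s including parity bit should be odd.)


Number of 1s in data: 5
Parity bit: 0

0


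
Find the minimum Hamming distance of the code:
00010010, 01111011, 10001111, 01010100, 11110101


Comparing all pairs, minimum distance: 3
Can detect 2 errors, correct 1 errors

3


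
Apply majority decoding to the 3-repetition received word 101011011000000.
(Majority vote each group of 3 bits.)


Groups: 101, 011, 011, 000, 000
Majority votes: 11100

11100


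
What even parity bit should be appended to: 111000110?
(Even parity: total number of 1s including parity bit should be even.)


Number of 1s in data: 5
Parity bit: 1

1


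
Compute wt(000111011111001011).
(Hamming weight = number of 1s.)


Counting 1s in 000111011111001011

11


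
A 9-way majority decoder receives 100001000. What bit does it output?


Ones: 2 out of 9
Threshold: 5

0 (2/9 voted 1)


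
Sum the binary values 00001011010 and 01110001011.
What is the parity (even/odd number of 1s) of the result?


00001011010 = 90
01110001011 = 907
Sum = 997 = 1111100101
1s count = 7

odd parity (7 ones in 1111100101)


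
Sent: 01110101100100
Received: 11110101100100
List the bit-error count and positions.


XOR: 10000000000000

1 error(s) at position(s): 0


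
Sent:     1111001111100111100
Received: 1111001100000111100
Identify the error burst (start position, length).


XOR: 0000000011100000000

Burst at position 8, length 3


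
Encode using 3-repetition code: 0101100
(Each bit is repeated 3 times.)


Each bit -> 3 copies

000111000111111000000


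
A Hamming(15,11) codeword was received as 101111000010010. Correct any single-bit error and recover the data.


Syndrome = 0: no error detected

Data: 11100010010 (no errors)


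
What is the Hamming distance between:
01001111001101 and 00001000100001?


XOR: 01000111101100
Count of 1s: 7

7


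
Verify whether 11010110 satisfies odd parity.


Number of 1s: 5

Yes, parity is correct (5 ones)


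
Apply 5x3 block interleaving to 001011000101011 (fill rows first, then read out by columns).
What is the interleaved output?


Matrix:
  001
  011
  000
  101
  011
Read columns: 000100100111011

000100100111011


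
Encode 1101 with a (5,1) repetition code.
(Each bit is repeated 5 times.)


Each bit -> 5 copies

11111111110000011111


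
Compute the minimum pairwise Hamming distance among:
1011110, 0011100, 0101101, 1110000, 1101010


Comparing all pairs, minimum distance: 2
Can detect 1 errors, correct 0 errors

2


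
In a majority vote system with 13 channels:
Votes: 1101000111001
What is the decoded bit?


Ones: 7 out of 13
Threshold: 7

1 (7/13 voted 1)


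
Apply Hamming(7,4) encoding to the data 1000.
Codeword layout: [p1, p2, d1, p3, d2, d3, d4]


Parity bits: p1=1, p2=1, p3=0

1110000


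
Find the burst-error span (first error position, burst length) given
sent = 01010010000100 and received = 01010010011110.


XOR: 00000000011010

Burst at position 9, length 4


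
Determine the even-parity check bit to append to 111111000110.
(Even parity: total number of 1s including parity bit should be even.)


Number of 1s in data: 8
Parity bit: 0

0


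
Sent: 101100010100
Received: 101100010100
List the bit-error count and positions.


XOR: 000000000000

0 errors (received matches sent)


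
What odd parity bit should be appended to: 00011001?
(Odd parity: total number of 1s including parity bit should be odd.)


Number of 1s in data: 3
Parity bit: 0

0


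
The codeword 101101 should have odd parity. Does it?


Number of 1s: 4

No, parity error (4 ones)


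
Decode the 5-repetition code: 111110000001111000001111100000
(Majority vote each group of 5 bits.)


Groups: 11111, 00000, 01111, 00000, 11111, 00000
Majority votes: 101010

101010


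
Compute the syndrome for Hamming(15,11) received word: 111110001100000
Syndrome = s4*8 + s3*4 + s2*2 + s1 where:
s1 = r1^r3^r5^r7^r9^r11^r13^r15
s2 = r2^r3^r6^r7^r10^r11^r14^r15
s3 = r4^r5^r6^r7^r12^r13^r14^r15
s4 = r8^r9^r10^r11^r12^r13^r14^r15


s1=0, s2=1, s3=0, s4=0

Syndrome = 2 (error at position 2)


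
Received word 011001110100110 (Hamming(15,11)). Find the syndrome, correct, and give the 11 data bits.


Syndrome = 1: error at position 1

Data: 10110100110 (corrected bit 1)


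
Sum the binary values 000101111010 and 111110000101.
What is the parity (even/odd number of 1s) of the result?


000101111010 = 378
111110000101 = 3973
Sum = 4351 = 1000011111111
1s count = 9

odd parity (9 ones in 1000011111111)


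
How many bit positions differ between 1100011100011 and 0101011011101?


XOR: 1001000111110
Count of 1s: 7

7


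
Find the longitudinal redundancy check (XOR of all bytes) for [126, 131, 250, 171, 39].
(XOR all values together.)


XOR chain: 126 ^ 131 ^ 250 ^ 171 ^ 39 = 139

139


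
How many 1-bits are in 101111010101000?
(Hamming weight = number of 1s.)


Counting 1s in 101111010101000

8


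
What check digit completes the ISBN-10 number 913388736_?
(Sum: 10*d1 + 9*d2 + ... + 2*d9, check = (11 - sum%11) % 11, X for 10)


Weighted sum: 281
281 mod 11 = 6

Check digit: 5


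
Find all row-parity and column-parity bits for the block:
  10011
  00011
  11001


Row parities: 101
Column parities: 01001

Row P: 101, Col P: 01001, Corner: 0


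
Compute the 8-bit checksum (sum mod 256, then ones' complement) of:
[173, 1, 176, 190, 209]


Sum = 749 mod 256 = 237
Complement = 18

18


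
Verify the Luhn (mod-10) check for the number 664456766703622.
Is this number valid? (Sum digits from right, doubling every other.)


Luhn sum = 68
68 mod 10 = 8

Invalid (Luhn sum mod 10 = 8)


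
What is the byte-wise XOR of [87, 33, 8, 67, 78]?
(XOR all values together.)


XOR chain: 87 ^ 33 ^ 8 ^ 67 ^ 78 = 115

115


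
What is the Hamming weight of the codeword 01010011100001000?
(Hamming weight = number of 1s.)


Counting 1s in 01010011100001000

6


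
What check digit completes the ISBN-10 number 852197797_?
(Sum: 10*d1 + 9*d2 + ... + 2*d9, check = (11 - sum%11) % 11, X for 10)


Weighted sum: 306
306 mod 11 = 9

Check digit: 2


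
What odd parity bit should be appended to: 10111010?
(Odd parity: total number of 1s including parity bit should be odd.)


Number of 1s in data: 5
Parity bit: 0

0


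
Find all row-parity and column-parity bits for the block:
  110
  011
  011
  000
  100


Row parities: 00001
Column parities: 010

Row P: 00001, Col P: 010, Corner: 1


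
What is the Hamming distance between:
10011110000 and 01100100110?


XOR: 11111010110
Count of 1s: 8

8


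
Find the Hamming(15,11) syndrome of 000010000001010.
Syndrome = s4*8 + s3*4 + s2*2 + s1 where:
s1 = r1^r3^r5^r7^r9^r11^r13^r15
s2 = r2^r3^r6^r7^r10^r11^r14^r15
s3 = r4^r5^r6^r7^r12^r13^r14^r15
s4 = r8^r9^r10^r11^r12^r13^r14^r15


s1=1, s2=1, s3=1, s4=0

Syndrome = 7 (error at position 7)


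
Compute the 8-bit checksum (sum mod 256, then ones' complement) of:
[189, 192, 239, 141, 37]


Sum = 798 mod 256 = 30
Complement = 225

225


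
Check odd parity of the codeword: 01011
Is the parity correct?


Number of 1s: 3

Yes, parity is correct (3 ones)


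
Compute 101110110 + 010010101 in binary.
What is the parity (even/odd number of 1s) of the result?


101110110 = 374
010010101 = 149
Sum = 523 = 1000001011
1s count = 4

even parity (4 ones in 1000001011)


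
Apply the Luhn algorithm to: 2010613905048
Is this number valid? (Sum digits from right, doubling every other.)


Luhn sum = 40
40 mod 10 = 0

Valid (Luhn sum mod 10 = 0)


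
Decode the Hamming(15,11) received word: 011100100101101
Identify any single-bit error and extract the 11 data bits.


Syndrome = 6: error at position 6

Data: 10110101101 (corrected bit 6)


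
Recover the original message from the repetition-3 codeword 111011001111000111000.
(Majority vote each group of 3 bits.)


Groups: 111, 011, 001, 111, 000, 111, 000
Majority votes: 1101010

1101010


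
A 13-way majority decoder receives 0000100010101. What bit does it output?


Ones: 4 out of 13
Threshold: 7

0 (4/13 voted 1)


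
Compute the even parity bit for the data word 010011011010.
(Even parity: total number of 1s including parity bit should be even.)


Number of 1s in data: 6
Parity bit: 0

0


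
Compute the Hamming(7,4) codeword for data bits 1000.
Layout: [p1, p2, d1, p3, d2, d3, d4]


Parity bits: p1=1, p2=1, p3=0

1110000


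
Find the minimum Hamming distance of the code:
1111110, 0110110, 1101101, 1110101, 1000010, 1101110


Comparing all pairs, minimum distance: 1
Can detect 0 errors, correct 0 errors

1


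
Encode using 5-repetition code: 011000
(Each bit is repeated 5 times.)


Each bit -> 5 copies

000001111111111000000000000000


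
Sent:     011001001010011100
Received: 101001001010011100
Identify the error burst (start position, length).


XOR: 110000000000000000

Burst at position 0, length 2


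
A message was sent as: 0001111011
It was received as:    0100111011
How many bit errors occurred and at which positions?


XOR: 0101000000

2 error(s) at position(s): 1, 3


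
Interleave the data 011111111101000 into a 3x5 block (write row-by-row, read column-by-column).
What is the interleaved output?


Matrix:
  01111
  11111
  01000
Read columns: 010111110110110

010111110110110


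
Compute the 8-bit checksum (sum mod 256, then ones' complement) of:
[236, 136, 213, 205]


Sum = 790 mod 256 = 22
Complement = 233

233


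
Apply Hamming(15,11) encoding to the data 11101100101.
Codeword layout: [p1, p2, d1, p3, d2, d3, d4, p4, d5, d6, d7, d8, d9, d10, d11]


Parity bits: p1=1, p2=0, p3=0, p4=0

101011001100101


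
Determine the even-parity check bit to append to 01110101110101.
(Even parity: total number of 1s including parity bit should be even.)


Number of 1s in data: 9
Parity bit: 1

1


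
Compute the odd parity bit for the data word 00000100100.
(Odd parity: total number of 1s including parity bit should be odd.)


Number of 1s in data: 2
Parity bit: 1

1


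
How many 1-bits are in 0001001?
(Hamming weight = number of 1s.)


Counting 1s in 0001001

2


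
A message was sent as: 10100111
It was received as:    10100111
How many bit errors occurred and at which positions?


XOR: 00000000

0 errors (received matches sent)


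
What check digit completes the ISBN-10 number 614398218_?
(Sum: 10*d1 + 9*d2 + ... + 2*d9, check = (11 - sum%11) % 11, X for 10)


Weighted sum: 243
243 mod 11 = 1

Check digit: X


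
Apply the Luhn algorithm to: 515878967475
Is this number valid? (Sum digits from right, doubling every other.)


Luhn sum = 58
58 mod 10 = 8

Invalid (Luhn sum mod 10 = 8)


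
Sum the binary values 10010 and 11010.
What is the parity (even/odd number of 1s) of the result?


10010 = 18
11010 = 26
Sum = 44 = 101100
1s count = 3

odd parity (3 ones in 101100)


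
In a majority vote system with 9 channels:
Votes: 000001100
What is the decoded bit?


Ones: 2 out of 9
Threshold: 5

0 (2/9 voted 1)


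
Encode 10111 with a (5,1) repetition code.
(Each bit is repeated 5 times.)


Each bit -> 5 copies

1111100000111111111111111


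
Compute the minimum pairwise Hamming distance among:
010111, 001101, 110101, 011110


Comparing all pairs, minimum distance: 2
Can detect 1 errors, correct 0 errors

2


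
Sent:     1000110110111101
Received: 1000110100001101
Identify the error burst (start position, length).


XOR: 0000000010110000

Burst at position 8, length 4


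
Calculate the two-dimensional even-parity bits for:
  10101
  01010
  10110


Row parities: 101
Column parities: 01001

Row P: 101, Col P: 01001, Corner: 0


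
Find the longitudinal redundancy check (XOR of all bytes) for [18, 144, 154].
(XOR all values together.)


XOR chain: 18 ^ 144 ^ 154 = 24

24


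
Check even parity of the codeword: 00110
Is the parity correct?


Number of 1s: 2

Yes, parity is correct (2 ones)


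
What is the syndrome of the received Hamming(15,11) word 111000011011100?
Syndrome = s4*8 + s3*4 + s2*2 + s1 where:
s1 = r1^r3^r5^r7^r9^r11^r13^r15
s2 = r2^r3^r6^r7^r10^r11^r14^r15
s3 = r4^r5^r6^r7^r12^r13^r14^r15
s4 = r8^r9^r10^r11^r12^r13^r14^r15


s1=1, s2=1, s3=0, s4=1

Syndrome = 11 (error at position 11)


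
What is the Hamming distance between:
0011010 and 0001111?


XOR: 0010101
Count of 1s: 3

3


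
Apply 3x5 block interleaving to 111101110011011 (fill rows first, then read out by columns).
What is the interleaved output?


Matrix:
  11110
  11100
  11011
Read columns: 111111110101001

111111110101001


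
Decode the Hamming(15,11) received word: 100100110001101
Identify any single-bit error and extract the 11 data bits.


Syndrome = 4: error at position 4

Data: 00010001101 (corrected bit 4)


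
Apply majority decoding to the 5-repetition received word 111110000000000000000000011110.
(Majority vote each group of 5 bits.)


Groups: 11111, 00000, 00000, 00000, 00000, 11110
Majority votes: 100001

100001


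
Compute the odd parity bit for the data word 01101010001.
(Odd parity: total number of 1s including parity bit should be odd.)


Number of 1s in data: 5
Parity bit: 0

0


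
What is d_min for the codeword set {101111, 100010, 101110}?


Comparing all pairs, minimum distance: 1
Can detect 0 errors, correct 0 errors

1


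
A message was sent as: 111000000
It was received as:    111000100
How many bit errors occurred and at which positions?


XOR: 000000100

1 error(s) at position(s): 6


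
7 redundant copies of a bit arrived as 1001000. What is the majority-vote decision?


Ones: 2 out of 7
Threshold: 4

0 (2/7 voted 1)


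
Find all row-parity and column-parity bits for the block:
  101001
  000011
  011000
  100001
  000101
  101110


Row parities: 100000
Column parities: 111000

Row P: 100000, Col P: 111000, Corner: 1


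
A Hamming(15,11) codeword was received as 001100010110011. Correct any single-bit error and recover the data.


Syndrome = 15: error at position 15

Data: 10000110010 (corrected bit 15)


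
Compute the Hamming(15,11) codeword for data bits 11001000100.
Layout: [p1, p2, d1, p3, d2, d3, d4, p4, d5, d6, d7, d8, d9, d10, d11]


Parity bits: p1=0, p2=1, p3=0, p4=0

011010001000100


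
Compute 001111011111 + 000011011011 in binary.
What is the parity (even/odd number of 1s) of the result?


001111011111 = 991
000011011011 = 219
Sum = 1210 = 10010111010
1s count = 6

even parity (6 ones in 10010111010)


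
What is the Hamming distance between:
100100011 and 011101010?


XOR: 111001001
Count of 1s: 5

5


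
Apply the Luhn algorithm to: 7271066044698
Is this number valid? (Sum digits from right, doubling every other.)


Luhn sum = 64
64 mod 10 = 4

Invalid (Luhn sum mod 10 = 4)


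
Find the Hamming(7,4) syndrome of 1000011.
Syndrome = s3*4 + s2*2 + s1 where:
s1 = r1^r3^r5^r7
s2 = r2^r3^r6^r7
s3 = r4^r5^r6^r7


s1=0, s2=0, s3=0

Syndrome = 0 (no error)


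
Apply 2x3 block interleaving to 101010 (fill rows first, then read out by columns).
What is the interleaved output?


Matrix:
  101
  010
Read columns: 100110

100110


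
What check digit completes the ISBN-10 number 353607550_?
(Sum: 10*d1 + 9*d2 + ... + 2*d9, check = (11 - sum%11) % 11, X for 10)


Weighted sum: 211
211 mod 11 = 2

Check digit: 9


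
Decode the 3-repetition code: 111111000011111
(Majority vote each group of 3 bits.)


Groups: 111, 111, 000, 011, 111
Majority votes: 11011

11011


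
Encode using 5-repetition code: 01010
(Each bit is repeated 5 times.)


Each bit -> 5 copies

0000011111000001111100000


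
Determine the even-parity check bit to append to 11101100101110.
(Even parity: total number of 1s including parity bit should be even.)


Number of 1s in data: 9
Parity bit: 1

1


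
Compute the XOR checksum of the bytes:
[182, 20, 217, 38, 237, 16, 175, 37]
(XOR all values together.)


XOR chain: 182 ^ 20 ^ 217 ^ 38 ^ 237 ^ 16 ^ 175 ^ 37 = 42

42


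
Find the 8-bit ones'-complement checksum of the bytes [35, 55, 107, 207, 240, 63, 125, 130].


Sum = 962 mod 256 = 194
Complement = 61

61


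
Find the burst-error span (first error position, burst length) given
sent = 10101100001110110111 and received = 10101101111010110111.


XOR: 00000001110100000000

Burst at position 7, length 5


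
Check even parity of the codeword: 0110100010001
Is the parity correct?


Number of 1s: 5

No, parity error (5 ones)


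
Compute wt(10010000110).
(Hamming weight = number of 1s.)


Counting 1s in 10010000110

4


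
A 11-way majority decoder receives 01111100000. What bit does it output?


Ones: 5 out of 11
Threshold: 6

0 (5/11 voted 1)


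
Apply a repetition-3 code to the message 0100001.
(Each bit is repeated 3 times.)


Each bit -> 3 copies

000111000000000000111


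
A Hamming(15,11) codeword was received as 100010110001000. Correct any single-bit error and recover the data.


Syndrome = 7: error at position 7

Data: 01000001000 (corrected bit 7)


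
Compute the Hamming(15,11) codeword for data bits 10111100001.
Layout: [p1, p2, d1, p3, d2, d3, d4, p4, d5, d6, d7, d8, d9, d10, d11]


Parity bits: p1=0, p2=1, p3=1, p4=1

011101111100001


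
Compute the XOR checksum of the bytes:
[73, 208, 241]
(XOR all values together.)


XOR chain: 73 ^ 208 ^ 241 = 104

104


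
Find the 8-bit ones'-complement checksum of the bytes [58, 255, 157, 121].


Sum = 591 mod 256 = 79
Complement = 176

176


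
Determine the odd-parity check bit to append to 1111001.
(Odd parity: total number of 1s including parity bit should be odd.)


Number of 1s in data: 5
Parity bit: 0

0


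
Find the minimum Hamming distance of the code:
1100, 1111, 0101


Comparing all pairs, minimum distance: 2
Can detect 1 errors, correct 0 errors

2


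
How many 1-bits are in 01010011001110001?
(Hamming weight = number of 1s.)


Counting 1s in 01010011001110001

8


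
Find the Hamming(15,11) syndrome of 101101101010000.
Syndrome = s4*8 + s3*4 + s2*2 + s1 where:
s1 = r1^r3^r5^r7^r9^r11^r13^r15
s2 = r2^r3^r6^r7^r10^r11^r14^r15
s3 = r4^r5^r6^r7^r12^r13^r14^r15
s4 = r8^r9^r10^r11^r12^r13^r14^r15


s1=1, s2=0, s3=1, s4=0

Syndrome = 5 (error at position 5)


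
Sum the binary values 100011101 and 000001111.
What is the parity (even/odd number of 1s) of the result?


100011101 = 285
000001111 = 15
Sum = 300 = 100101100
1s count = 4

even parity (4 ones in 100101100)


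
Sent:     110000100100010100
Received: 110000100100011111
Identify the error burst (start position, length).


XOR: 000000000000001011

Burst at position 14, length 4


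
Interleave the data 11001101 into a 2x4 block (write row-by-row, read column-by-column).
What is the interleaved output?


Matrix:
  1100
  1101
Read columns: 11110001

11110001


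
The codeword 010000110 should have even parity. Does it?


Number of 1s: 3

No, parity error (3 ones)


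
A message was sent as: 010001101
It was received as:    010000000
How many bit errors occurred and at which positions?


XOR: 000001101

3 error(s) at position(s): 5, 6, 8


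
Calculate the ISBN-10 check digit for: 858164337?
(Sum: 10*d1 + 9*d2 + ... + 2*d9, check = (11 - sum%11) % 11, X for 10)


Weighted sum: 287
287 mod 11 = 1

Check digit: X


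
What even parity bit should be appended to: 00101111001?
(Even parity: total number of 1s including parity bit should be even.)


Number of 1s in data: 6
Parity bit: 0

0


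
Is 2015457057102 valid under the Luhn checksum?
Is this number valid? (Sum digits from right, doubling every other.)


Luhn sum = 29
29 mod 10 = 9

Invalid (Luhn sum mod 10 = 9)


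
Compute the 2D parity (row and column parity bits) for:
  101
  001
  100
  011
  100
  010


Row parities: 011011
Column parities: 101

Row P: 011011, Col P: 101, Corner: 0


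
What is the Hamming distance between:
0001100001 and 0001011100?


XOR: 0000111101
Count of 1s: 5

5


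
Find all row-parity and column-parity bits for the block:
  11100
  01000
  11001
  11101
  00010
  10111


Row parities: 111010
Column parities: 00101

Row P: 111010, Col P: 00101, Corner: 0


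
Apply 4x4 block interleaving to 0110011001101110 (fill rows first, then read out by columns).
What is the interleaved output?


Matrix:
  0110
  0110
  0110
  1110
Read columns: 0001111111110000

0001111111110000


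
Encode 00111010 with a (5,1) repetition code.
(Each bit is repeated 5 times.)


Each bit -> 5 copies

0000000000111111111111111000001111100000


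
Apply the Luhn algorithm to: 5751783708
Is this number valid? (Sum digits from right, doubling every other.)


Luhn sum = 44
44 mod 10 = 4

Invalid (Luhn sum mod 10 = 4)


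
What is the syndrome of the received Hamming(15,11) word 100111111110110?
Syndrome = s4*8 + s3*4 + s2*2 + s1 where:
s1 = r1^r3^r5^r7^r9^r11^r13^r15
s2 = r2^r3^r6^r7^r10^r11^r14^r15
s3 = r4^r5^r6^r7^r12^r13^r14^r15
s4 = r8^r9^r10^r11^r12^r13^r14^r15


s1=0, s2=1, s3=0, s4=0

Syndrome = 2 (error at position 2)


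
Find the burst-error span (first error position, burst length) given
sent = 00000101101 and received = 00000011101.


XOR: 00000110000

Burst at position 5, length 2


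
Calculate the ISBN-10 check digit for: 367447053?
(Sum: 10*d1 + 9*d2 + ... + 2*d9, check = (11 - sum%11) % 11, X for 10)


Weighted sum: 248
248 mod 11 = 6

Check digit: 5


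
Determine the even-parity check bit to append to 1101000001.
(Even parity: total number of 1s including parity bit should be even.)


Number of 1s in data: 4
Parity bit: 0

0


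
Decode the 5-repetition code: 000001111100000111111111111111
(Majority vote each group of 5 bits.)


Groups: 00000, 11111, 00000, 11111, 11111, 11111
Majority votes: 010111

010111


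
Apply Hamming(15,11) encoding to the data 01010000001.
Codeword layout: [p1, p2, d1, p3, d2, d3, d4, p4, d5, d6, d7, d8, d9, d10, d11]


Parity bits: p1=1, p2=0, p3=1, p4=1

100110110000001


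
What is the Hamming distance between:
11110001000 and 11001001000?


XOR: 00111000000
Count of 1s: 3

3


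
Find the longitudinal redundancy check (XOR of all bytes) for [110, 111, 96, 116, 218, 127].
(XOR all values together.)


XOR chain: 110 ^ 111 ^ 96 ^ 116 ^ 218 ^ 127 = 176

176


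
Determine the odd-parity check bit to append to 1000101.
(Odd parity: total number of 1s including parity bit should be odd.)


Number of 1s in data: 3
Parity bit: 0

0


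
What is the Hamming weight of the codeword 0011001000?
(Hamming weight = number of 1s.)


Counting 1s in 0011001000

3


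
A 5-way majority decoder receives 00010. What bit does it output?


Ones: 1 out of 5
Threshold: 3

0 (1/5 voted 1)


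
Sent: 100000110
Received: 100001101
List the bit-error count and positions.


XOR: 000001011

3 error(s) at position(s): 5, 7, 8


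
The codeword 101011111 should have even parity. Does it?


Number of 1s: 7

No, parity error (7 ones)


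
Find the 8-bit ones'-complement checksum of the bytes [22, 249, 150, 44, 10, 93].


Sum = 568 mod 256 = 56
Complement = 199

199


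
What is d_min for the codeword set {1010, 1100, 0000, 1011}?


Comparing all pairs, minimum distance: 1
Can detect 0 errors, correct 0 errors

1
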